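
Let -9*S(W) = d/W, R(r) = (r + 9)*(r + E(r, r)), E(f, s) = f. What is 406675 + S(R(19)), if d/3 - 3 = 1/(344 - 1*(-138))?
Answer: 625687379753/1538544 ≈ 4.0668e+5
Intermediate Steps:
R(r) = 2*r*(9 + r) (R(r) = (r + 9)*(r + r) = (9 + r)*(2*r) = 2*r*(9 + r))
d = 4341/482 (d = 9 + 3/(344 - 1*(-138)) = 9 + 3/(344 + 138) = 9 + 3/482 = 4341/482 ≈ 9.0062)
S(W) = -1447/(1446*W)
406675 + S(R(19)) = 406675 - 1447*1/(38*(9 + 19))/1446 = 406675 - 1447/(1446*(2*19*28)) = 406675 - 1447/1446/1064 = 406675 - 1447/1446*1/1064 = 406675 - 1447/1538544 = 625687379753/1538544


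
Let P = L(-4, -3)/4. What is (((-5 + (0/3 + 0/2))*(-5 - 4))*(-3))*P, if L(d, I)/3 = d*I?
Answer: -1215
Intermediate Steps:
L(d, I) = 3*I*d (L(d, I) = 3*(d*I) = 3*(I*d) = 3*I*d)
P = 9 (P = (3*(-3)*(-4))/4 = 36*(1/4) = 9)
(((-5 + (0/3 + 0/2))*(-5 - 4))*(-3))*P = (((-5 + (0/3 + 0/2))*(-5 - 4))*(-3))*9 = (((-5 + (0*(1/3) + 0*(1/2)))*(-9))*(-3))*9 = (((-5 + (0 + 0))*(-9))*(-3))*9 = (((-5 + 0)*(-9))*(-3))*9 = (-5*(-9)*(-3))*9 = (45*(-3))*9 = -135*9 = -1215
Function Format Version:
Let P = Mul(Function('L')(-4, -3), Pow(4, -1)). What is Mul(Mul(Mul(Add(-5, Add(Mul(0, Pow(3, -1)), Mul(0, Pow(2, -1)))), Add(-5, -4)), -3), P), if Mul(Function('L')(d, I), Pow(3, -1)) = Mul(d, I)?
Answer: -1215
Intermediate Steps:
Function('L')(d, I) = Mul(3, I, d) (Function('L')(d, I) = Mul(3, Mul(d, I)) = Mul(3, Mul(I, d)) = Mul(3, I, d))
P = 9 (P = Mul(Mul(3, -3, -4), Pow(4, -1)) = Mul(36, Rational(1, 4)) = 9)
Mul(Mul(Mul(Add(-5, Add(Mul(0, Pow(3, -1)), Mul(0, Pow(2, -1)))), Add(-5, -4)), -3), P) = Mul(Mul(Mul(Add(-5, Add(Mul(0, Pow(3, -1)), Mul(0, Pow(2, -1)))), Add(-5, -4)), -3), 9) = Mul(Mul(Mul(Add(-5, Add(Mul(0, Rational(1, 3)), Mul(0, Rational(1, 2)))), -9), -3), 9) = Mul(Mul(Mul(Add(-5, Add(0, 0)), -9), -3), 9) = Mul(Mul(Mul(Add(-5, 0), -9), -3), 9) = Mul(Mul(Mul(-5, -9), -3), 9) = Mul(Mul(45, -3), 9) = Mul(-135, 9) = -1215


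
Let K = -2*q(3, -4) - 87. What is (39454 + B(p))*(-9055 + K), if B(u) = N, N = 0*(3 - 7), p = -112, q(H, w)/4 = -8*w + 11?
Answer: -374260644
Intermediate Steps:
q(H, w) = 44 - 32*w (q(H, w) = 4*(-8*w + 11) = 4*(11 - 8*w) = 44 - 32*w)
N = 0 (N = 0*(-4) = 0)
B(u) = 0
K = -431 (K = -2*(44 - 32*(-4)) - 87 = -2*(44 + 128) - 87 = -2*172 - 87 = -344 - 87 = -431)
(39454 + B(p))*(-9055 + K) = (39454 + 0)*(-9055 - 431) = 39454*(-9486) = -374260644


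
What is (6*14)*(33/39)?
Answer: 924/13 ≈ 71.077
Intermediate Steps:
(6*14)*(33/39) = 84*(33*(1/39)) = 84*(11/13) = 924/13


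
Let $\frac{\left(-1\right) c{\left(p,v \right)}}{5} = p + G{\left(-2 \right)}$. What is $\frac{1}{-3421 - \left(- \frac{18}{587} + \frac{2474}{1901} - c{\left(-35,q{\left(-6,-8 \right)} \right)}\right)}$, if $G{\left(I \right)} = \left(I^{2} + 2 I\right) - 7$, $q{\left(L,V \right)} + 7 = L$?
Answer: $- \frac{1115887}{3584531177} \approx -0.00031131$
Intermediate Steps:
$q{\left(L,V \right)} = -7 + L$
$G{\left(I \right)} = -7 + I^{2} + 2 I$
$c{\left(p,v \right)} = 35 - 5 p$ ($c{\left(p,v \right)} = - 5 \left(p + \left(-7 + \left(-2\right)^{2} + 2 \left(-2\right)\right)\right) = - 5 \left(p - 7\right) = - 5 \left(-7 + p\right) = 35 - 5 p$)
$\frac{1}{-3421 - \left(- \frac{18}{587} + \frac{2474}{1901} - c{\left(-35,q{\left(-6,-8 \right)} \right)}\right)} = \frac{1}{-3421 - \left(-210 - \frac{18}{587} + \frac{2474}{1901}\right)} = \frac{1}{-3421 + \left(210 - \left(- \frac{18}{587} + \frac{2474}{1901}\right)\right)} = \frac{1}{-3421 + \left(210 - \frac{1418020}{1115887}\right)} = \frac{1}{-3421 + \frac{232918250}{1115887}} = \frac{1}{- \frac{3584531177}{1115887}} = - \frac{1115887}{3584531177}$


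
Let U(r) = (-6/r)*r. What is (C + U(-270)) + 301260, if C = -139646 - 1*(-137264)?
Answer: 298872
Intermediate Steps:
C = -2382 (C = -139646 + 137264 = -2382)
U(r) = -6
(C + U(-270)) + 301260 = (-2382 - 6) + 301260 = -2388 + 301260 = 298872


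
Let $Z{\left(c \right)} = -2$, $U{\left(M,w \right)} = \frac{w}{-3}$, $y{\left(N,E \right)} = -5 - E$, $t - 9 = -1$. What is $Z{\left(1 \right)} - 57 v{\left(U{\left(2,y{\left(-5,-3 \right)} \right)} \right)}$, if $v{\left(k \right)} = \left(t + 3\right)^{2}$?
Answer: $-6899$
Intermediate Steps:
$t = 8$ ($t = 9 - 1 = 8$)
$U{\left(M,w \right)} = - \frac{w}{3}$ ($U{\left(M,w \right)} = w \left(- \frac{1}{3}\right) = - \frac{w}{3}$)
$v{\left(k \right)} = 121$ ($v{\left(k \right)} = \left(8 + 3\right)^{2} = 11^{2} = 121$)
$Z{\left(1 \right)} - 57 v{\left(U{\left(2,y{\left(-5,-3 \right)} \right)} \right)} = -2 - 6897 = -6899$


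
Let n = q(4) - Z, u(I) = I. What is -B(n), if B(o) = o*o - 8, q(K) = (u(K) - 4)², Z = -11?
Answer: -113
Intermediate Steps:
q(K) = (-4 + K)² (q(K) = (K - 4)² = (-4 + K)²)
n = 11 (n = (-4 + 4)² - 1*(-11) = 0² + 11 = 0 + 11 = 11)
B(o) = -8 + o² (B(o) = o² - 8 = -8 + o²)
-B(n) = -(-8 + 11²) = -(-8 + 121) = -1*113 = -113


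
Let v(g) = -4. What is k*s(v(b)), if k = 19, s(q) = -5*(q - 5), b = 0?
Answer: 855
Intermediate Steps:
s(q) = 25 - 5*q (s(q) = -5*(-5 + q) = 25 - 5*q)
k*s(v(b)) = 19*(25 - 5*(-4)) = 19*(25 + 20) = 19*45 = 855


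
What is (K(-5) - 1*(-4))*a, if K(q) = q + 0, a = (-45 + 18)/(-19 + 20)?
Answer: 27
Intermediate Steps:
a = -27 (a = -27/1 = -27*1 = -27)
K(q) = q
(K(-5) - 1*(-4))*a = (-5 - 1*(-4))*(-27) = (-5 + 4)*(-27) = -1*(-27) = 27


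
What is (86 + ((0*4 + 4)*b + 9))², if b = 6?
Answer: 14161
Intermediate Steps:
(86 + ((0*4 + 4)*b + 9))² = (86 + ((0*4 + 4)*6 + 9))² = (86 + ((0 + 4)*6 + 9))² = (86 + (4*6 + 9))² = (86 + (24 + 9))² = (86 + 33)² = 119² = 14161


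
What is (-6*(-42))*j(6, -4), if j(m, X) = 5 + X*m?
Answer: -4788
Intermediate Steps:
(-6*(-42))*j(6, -4) = (-6*(-42))*(5 - 4*6) = 252*(5 - 24) = 252*(-19) = -4788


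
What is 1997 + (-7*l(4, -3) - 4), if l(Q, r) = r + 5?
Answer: 1979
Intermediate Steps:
l(Q, r) = 5 + r
1997 + (-7*l(4, -3) - 4) = 1997 + (-7*(5 - 3) - 4) = 1997 + (-7*2 - 4) = 1997 + (-14 - 4) = 1997 - 18 = 1979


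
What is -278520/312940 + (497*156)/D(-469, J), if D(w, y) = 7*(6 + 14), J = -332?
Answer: 43256913/78235 ≈ 552.91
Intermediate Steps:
D(w, y) = 140 (D(w, y) = 7*20 = 140)
-278520/312940 + (497*156)/D(-469, J) = -278520/312940 + (497*156)/140 = -278520*1/312940 + 77532*(1/140) = -13926/15647 + 2769/5 = 43256913/78235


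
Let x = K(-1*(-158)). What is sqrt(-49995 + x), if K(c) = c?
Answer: I*sqrt(49837) ≈ 223.24*I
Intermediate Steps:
x = 158 (x = -1*(-158) = 158)
sqrt(-49995 + x) = sqrt(-49995 + 158) = sqrt(-49837) = I*sqrt(49837)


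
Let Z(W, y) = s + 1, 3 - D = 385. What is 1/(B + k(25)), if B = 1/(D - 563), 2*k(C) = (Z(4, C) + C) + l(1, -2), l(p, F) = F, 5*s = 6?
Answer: 945/11906 ≈ 0.079372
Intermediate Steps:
s = 6/5 (s = (⅕)*6 = 6/5 ≈ 1.2000)
D = -382 (D = 3 - 1*385 = 3 - 385 = -382)
Z(W, y) = 11/5 (Z(W, y) = 6/5 + 1 = 11/5)
k(C) = ⅒ + C/2 (k(C) = ((11/5 + C) - 2)/2 = (⅕ + C)/2 = ⅒ + C/2)
B = -1/945 (B = 1/(-382 - 563) = 1/(-945) = -1/945 ≈ -0.0010582)
1/(B + k(25)) = 1/(-1/945 + (⅒ + (½)*25)) = 1/(-1/945 + (⅒ + 25/2)) = 1/(-1/945 + 63/5) = 1/(11906/945) = 945/11906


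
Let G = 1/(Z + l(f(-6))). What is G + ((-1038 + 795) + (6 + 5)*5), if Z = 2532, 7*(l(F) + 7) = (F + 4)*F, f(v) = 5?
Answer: -3331353/17720 ≈ -188.00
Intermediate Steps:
l(F) = -7 + F*(4 + F)/7 (l(F) = -7 + ((F + 4)*F)/7 = -7 + ((4 + F)*F)/7 = -7 + (F*(4 + F))/7 = -7 + F*(4 + F)/7)
G = 7/17720 (G = 1/(2532 + (-7 + (⅐)*5² + (4/7)*5)) = 1/(2532 + (-7 + (⅐)*25 + 20/7)) = 1/(2532 + (-7 + 25/7 + 20/7)) = 1/(2532 - 4/7) = 1/(17720/7) = 7/17720 ≈ 0.00039503)
G + ((-1038 + 795) + (6 + 5)*5) = 7/17720 + ((-1038 + 795) + (6 + 5)*5) = 7/17720 + (-243 + 11*5) = 7/17720 + (-243 + 55) = 7/17720 - 188 = -3331353/17720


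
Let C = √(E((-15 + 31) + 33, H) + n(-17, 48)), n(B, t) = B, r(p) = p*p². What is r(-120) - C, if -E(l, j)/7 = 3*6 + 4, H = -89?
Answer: -1728000 - 3*I*√19 ≈ -1.728e+6 - 13.077*I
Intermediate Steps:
r(p) = p³
E(l, j) = -154 (E(l, j) = -7*(3*6 + 4) = -7*(18 + 4) = -7*22 = -154)
C = 3*I*√19 (C = √(-154 - 17) = √(-171) = 3*I*√19 ≈ 13.077*I)
r(-120) - C = (-120)³ - 3*I*√19 = -1728000 - 3*I*√19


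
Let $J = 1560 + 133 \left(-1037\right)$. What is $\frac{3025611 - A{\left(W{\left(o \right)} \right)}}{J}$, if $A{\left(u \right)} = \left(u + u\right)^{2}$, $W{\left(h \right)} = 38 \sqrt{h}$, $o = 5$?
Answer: $- \frac{2996731}{136361} \approx -21.976$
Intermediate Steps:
$A{\left(u \right)} = 4 u^{2}$ ($A{\left(u \right)} = \left(2 u\right)^{2} = 4 u^{2}$)
$J = -136361$ ($J = 1560 - 137921 = -136361$)
$\frac{3025611 - A{\left(W{\left(o \right)} \right)}}{J} = \frac{3025611 - 4 \left(38 \sqrt{5}\right)^{2}}{-136361} = \left(3025611 - 4 \cdot 7220\right) \left(- \frac{1}{136361}\right) = \left(3025611 - 28880\right) \left(- \frac{1}{136361}\right) = 2996731 \left(- \frac{1}{136361}\right) = - \frac{2996731}{136361}$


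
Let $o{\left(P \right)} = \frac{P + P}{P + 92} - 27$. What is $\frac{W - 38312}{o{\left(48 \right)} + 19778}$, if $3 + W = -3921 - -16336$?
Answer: $- \frac{906500}{691309} \approx -1.3113$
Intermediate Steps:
$W = 12412$ ($W = -3 - -12415 = -3 + \left(-3921 + 16336\right) = -3 + 12415 = 12412$)
$o{\left(P \right)} = -27 + \frac{2 P}{92 + P}$ ($o{\left(P \right)} = \frac{2 P}{92 + P} - 27 = -27 + \frac{2 P}{92 + P}$)
$\frac{W - 38312}{o{\left(48 \right)} + 19778} = \frac{12412 - 38312}{\frac{-2484 - 1200}{92 + 48} + 19778} = - \frac{25900}{\frac{-2484 - 1200}{140} + 19778} = - \frac{25900}{\frac{1}{140} \left(-3684\right) + 19778} = - \frac{25900}{- \frac{921}{35} + 19778} = - \frac{25900}{\frac{691309}{35}} = \left(-25900\right) \frac{35}{691309} = - \frac{906500}{691309}$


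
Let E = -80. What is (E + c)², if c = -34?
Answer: 12996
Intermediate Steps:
(E + c)² = (-80 - 34)² = (-114)² = 12996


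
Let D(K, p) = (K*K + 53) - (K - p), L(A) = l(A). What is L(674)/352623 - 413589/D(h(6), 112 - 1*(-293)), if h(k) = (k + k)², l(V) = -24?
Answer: -48613833049/2474238050 ≈ -19.648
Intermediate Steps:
h(k) = 4*k² (h(k) = (2*k)² = 4*k²)
L(A) = -24
D(K, p) = 53 + p + K² - K (D(K, p) = (K² + 53) + (p - K) = (53 + K²) + (p - K) = 53 + p + K² - K)
L(674)/352623 - 413589/D(h(6), 112 - 1*(-293)) = -24/352623 - 413589/(53 + (112 - 1*(-293)) + (4*6²)² - 4*6²) = -24*1/352623 - 413589/(53 + (112 + 293) + (4*36)² - 4*36) = -8/117541 - 413589/(53 + 405 + 144² - 1*144) = -8/117541 - 413589/(53 + 405 + 20736 - 144) = -8/117541 - 413589/21050 = -48613833049/2474238050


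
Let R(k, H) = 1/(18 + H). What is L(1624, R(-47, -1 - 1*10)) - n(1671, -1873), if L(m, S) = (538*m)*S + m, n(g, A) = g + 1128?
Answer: 123641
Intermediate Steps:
n(g, A) = 1128 + g
L(m, S) = m + 538*S*m (L(m, S) = 538*S*m + m = m + 538*S*m)
L(1624, R(-47, -1 - 1*10)) - n(1671, -1873) = 1624*(1 + 538/(18 + (-1 - 1*10))) - (1128 + 1671) = 1624*(1 + 538/(18 + (-1 - 10))) - 1*2799 = 1624*(1 + 538/(18 - 11)) - 2799 = 1624*(1 + 538/7) - 2799 = 1624*(545/7) - 2799 = 126440 - 2799 = 123641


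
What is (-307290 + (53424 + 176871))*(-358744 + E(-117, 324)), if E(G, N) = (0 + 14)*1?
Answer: 27620416350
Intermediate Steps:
E(G, N) = 14 (E(G, N) = 14*1 = 14)
(-307290 + (53424 + 176871))*(-358744 + E(-117, 324)) = (-307290 + (53424 + 176871))*(-358744 + 14) = (-307290 + 230295)*(-358730) = -76995*(-358730) = 27620416350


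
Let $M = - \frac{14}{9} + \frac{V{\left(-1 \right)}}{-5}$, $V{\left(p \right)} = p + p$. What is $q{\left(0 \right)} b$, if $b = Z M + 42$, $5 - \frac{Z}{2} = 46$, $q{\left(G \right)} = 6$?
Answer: $\frac{12308}{15} \approx 820.53$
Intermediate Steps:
$V{\left(p \right)} = 2 p$
$Z = -82$ ($Z = 10 - 92 = -82$)
$M = - \frac{52}{45}$ ($M = - \frac{14}{9} + \frac{2 \left(-1\right)}{-5} = \left(-14\right) \frac{1}{9} - - \frac{2}{5} = - \frac{14}{9} + \frac{2}{5} = - \frac{52}{45} \approx -1.1556$)
$b = \frac{6154}{45}$ ($b = \left(-82\right) \left(- \frac{52}{45}\right) + 42 = \frac{4264}{45} + 42 = \frac{6154}{45} \approx 136.76$)
$q{\left(0 \right)} b = 6 \cdot \frac{6154}{45} = \frac{12308}{15}$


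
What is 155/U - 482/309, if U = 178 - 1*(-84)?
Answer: -78389/80958 ≈ -0.96827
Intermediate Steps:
U = 262 (U = 178 + 84 = 262)
155/U - 482/309 = 155/262 - 482/309 = -78389/80958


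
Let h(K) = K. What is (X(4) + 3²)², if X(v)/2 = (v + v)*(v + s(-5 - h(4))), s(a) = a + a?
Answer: 46225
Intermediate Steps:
s(a) = 2*a
X(v) = 4*v*(-18 + v) (X(v) = 2*((v + v)*(v + 2*(-5 - 1*4))) = 2*((2*v)*(v + 2*(-5 - 4))) = 2*((2*v)*(v + 2*(-9))) = 2*((2*v)*(v - 18)) = 2*((2*v)*(-18 + v)) = 2*(2*v*(-18 + v)) = 4*v*(-18 + v))
(X(4) + 3²)² = (4*4*(-18 + 4) + 3²)² = (4*4*(-14) + 9)² = (-224 + 9)² = (-215)² = 46225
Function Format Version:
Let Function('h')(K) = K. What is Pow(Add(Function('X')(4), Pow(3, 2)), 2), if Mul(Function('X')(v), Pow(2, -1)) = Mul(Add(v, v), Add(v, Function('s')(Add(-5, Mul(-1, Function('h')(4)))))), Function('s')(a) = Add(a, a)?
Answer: 46225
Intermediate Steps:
Function('s')(a) = Mul(2, a)
Function('X')(v) = Mul(4, v, Add(-18, v)) (Function('X')(v) = Mul(2, Mul(Add(v, v), Add(v, Mul(2, Add(-5, Mul(-1, 4)))))) = Mul(2, Mul(Mul(2, v), Add(v, Mul(2, Add(-5, -4))))) = Mul(2, Mul(Mul(2, v), Add(v, Mul(2, -9)))) = Mul(2, Mul(Mul(2, v), Add(v, -18))) = Mul(2, Mul(Mul(2, v), Add(-18, v))) = Mul(2, Mul(2, v, Add(-18, v))) = Mul(4, v, Add(-18, v)))
Pow(Add(Function('X')(4), Pow(3, 2)), 2) = Pow(Add(Mul(4, 4, Add(-18, 4)), Pow(3, 2)), 2) = Pow(Add(Mul(4, 4, -14), 9), 2) = Pow(Add(-224, 9), 2) = Pow(-215, 2) = 46225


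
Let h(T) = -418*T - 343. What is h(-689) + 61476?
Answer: 349135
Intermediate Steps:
h(T) = -343 - 418*T
h(-689) + 61476 = (-343 - 418*(-689)) + 61476 = (-343 + 288002) + 61476 = 287659 + 61476 = 349135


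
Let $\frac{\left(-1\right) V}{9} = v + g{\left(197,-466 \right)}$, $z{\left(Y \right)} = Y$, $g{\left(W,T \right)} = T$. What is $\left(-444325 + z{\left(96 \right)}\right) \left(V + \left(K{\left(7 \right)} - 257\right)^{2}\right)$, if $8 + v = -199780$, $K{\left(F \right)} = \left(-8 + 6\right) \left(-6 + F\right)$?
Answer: $-830427033043$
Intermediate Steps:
$K{\left(F \right)} = 12 - 2 F$ ($K{\left(F \right)} = - 2 \left(-6 + F\right) = 12 - 2 F$)
$v = -199788$ ($v = -8 - 199780 = -199788$)
$V = 1802286$ ($V = - 9 \left(-199788 - 466\right) = \left(-9\right) \left(-200254\right) = 1802286$)
$\left(-444325 + z{\left(96 \right)}\right) \left(V + \left(K{\left(7 \right)} - 257\right)^{2}\right) = \left(-444325 + 96\right) \left(1802286 + \left(\left(12 - 14\right) - 257\right)^{2}\right) = - 444229 \left(1802286 + \left(\left(12 - 14\right) - 257\right)^{2}\right) = - 444229 \left(1802286 + \left(-2 - 257\right)^{2}\right) = - 444229 \left(1802286 + \left(-259\right)^{2}\right) = - 444229 \left(1802286 + 67081\right) = \left(-444229\right) 1869367 = -830427033043$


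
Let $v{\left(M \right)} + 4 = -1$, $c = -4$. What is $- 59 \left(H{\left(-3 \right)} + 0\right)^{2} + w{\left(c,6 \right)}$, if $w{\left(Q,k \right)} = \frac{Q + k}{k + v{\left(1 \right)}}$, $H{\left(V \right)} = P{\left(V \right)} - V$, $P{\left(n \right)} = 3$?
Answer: $-2122$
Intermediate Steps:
$v{\left(M \right)} = -5$ ($v{\left(M \right)} = -4 - 1 = -5$)
$H{\left(V \right)} = 3 - V$
$w{\left(Q,k \right)} = \frac{Q + k}{-5 + k}$ ($w{\left(Q,k \right)} = \frac{Q + k}{k - 5} = \frac{Q + k}{-5 + k}$)
$- 59 \left(H{\left(-3 \right)} + 0\right)^{2} + w{\left(c,6 \right)} = - 59 \left(\left(3 - -3\right) + 0\right)^{2} + \frac{-4 + 6}{-5 + 6} = - 59 \left(\left(3 + 3\right) + 0\right)^{2} + 1^{-1} \cdot 2 = - 59 \left(6 + 0\right)^{2} + 1 \cdot 2 = - 59 \cdot 6^{2} + 2 = \left(-59\right) 36 + 2 = -2124 + 2 = -2122$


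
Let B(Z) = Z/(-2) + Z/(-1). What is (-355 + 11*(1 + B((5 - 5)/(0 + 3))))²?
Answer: 118336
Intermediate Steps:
B(Z) = -3*Z/2 (B(Z) = Z*(-½) + Z*(-1) = -Z/2 - Z = -3*Z/2)
(-355 + 11*(1 + B((5 - 5)/(0 + 3))))² = (-355 + 11*(1 - 3*(5 - 5)/(2*(0 + 3))))² = (-355 + 11*(1 - 0/3))² = (-355 + 11*(1 - 3/2*0))² = (-355 + 11*(1 + 0))² = (-355 + 11*1)² = (-355 + 11)² = (-344)² = 118336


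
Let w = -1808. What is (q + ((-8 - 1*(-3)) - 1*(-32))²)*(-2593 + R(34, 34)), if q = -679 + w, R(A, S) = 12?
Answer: 4537398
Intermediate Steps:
q = -2487 (q = -679 - 1808 = -2487)
(q + ((-8 - 1*(-3)) - 1*(-32))²)*(-2593 + R(34, 34)) = (-2487 + ((-8 - 1*(-3)) - 1*(-32))²)*(-2593 + 12) = (-2487 + ((-8 + 3) + 32)²)*(-2581) = (-2487 + (-5 + 32)²)*(-2581) = (-2487 + 27²)*(-2581) = (-2487 + 729)*(-2581) = -1758*(-2581) = 4537398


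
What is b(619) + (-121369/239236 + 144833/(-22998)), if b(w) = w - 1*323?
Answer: 795568274219/2750974764 ≈ 289.19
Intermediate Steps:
b(w) = -323 + w (b(w) = w - 323 = -323 + w)
b(619) + (-121369/239236 + 144833/(-22998)) = (-323 + 619) + (-121369/239236 + 144833/(-22998)) = 296 + (-121369*1/239236 + 144833*(-1/22998)) = 296 + (-121369/239236 - 144833/22998) = 296 - 18720255925/2750974764 = 795568274219/2750974764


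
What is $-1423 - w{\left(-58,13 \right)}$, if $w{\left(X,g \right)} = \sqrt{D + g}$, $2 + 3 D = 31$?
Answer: $-1423 - \frac{2 \sqrt{51}}{3} \approx -1427.8$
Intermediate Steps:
$D = \frac{29}{3}$ ($D = - \frac{2}{3} + \frac{1}{3} \cdot 31 = - \frac{2}{3} + \frac{31}{3} = \frac{29}{3} \approx 9.6667$)
$w{\left(X,g \right)} = \sqrt{\frac{29}{3} + g}$
$-1423 - w{\left(-58,13 \right)} = -1423 - \frac{\sqrt{87 + 9 \cdot 13}}{3} = -1423 - \frac{\sqrt{87 + 117}}{3} = -1423 - \frac{\sqrt{204}}{3} = -1423 - \frac{2 \sqrt{51}}{3}$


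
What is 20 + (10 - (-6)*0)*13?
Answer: 150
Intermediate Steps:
20 + (10 - (-6)*0)*13 = 20 + (10 - 1*0)*13 = 20 + (10 + 0)*13 = 20 + 10*13 = 20 + 130 = 150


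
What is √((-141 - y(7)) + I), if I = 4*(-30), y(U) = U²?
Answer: I*√310 ≈ 17.607*I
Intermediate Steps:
I = -120
√((-141 - y(7)) + I) = √((-141 - 1*7²) - 120) = √((-141 - 1*49) - 120) = √((-141 - 49) - 120) = √(-190 - 120) = √(-310) = I*√310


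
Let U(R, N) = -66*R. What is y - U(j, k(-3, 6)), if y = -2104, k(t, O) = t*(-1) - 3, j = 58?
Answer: 1724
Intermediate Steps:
k(t, O) = -3 - t (k(t, O) = -t - 3 = -3 - t)
y - U(j, k(-3, 6)) = -2104 - (-66)*58 = -2104 - 1*(-3828) = -2104 + 3828 = 1724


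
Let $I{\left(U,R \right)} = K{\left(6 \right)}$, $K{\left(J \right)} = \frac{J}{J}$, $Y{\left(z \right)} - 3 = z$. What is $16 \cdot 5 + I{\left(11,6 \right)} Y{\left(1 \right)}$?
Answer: $84$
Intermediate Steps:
$Y{\left(z \right)} = 3 + z$
$K{\left(J \right)} = 1$
$I{\left(U,R \right)} = 1$
$16 \cdot 5 + I{\left(11,6 \right)} Y{\left(1 \right)} = 16 \cdot 5 + 1 \left(3 + 1\right) = 80 + 1 \cdot 4 = 80 + 4 = 84$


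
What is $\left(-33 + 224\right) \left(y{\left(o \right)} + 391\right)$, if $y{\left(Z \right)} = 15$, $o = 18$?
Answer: $77546$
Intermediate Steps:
$\left(-33 + 224\right) \left(y{\left(o \right)} + 391\right) = \left(-33 + 224\right) \left(15 + 391\right) = 191 \cdot 406 = 77546$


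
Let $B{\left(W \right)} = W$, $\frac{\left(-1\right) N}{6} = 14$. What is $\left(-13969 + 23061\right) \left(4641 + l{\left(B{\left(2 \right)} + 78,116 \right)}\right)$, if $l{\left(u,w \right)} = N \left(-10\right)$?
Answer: $49833252$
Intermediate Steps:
$N = -84$ ($N = \left(-6\right) 14 = -84$)
$l{\left(u,w \right)} = 840$ ($l{\left(u,w \right)} = \left(-84\right) \left(-10\right) = 840$)
$\left(-13969 + 23061\right) \left(4641 + l{\left(B{\left(2 \right)} + 78,116 \right)}\right) = \left(-13969 + 23061\right) \left(4641 + 840\right) = 9092 \cdot 5481 = 49833252$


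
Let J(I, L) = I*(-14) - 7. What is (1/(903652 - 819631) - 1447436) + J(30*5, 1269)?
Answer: -121792052402/84021 ≈ -1.4495e+6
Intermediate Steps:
J(I, L) = -7 - 14*I (J(I, L) = -14*I - 7 = -7 - 14*I)
(1/(903652 - 819631) - 1447436) + J(30*5, 1269) = (1/(903652 - 819631) - 1447436) + (-7 - 420*5) = (1/84021 - 1447436) + (-7 - 14*150) = (1/84021 - 1447436) + (-7 - 2100) = -121615020155/84021 - 2107 = -121792052402/84021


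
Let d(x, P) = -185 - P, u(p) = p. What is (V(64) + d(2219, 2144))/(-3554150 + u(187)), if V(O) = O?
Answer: 2265/3553963 ≈ 0.00063732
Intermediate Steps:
(V(64) + d(2219, 2144))/(-3554150 + u(187)) = (64 + (-185 - 1*2144))/(-3554150 + 187) = (64 + (-185 - 2144))/(-3553963) = (64 - 2329)*(-1/3553963) = -2265*(-1/3553963) = 2265/3553963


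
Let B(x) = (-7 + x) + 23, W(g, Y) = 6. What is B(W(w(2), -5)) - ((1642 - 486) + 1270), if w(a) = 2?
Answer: -2404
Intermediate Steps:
B(x) = 16 + x
B(W(w(2), -5)) - ((1642 - 486) + 1270) = (16 + 6) - ((1642 - 486) + 1270) = 22 - (1156 + 1270) = 22 - 1*2426 = 22 - 2426 = -2404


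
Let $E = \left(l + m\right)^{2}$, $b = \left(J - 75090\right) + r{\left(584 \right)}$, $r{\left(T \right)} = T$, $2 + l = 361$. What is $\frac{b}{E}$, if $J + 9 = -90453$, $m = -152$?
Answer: $- \frac{164968}{42849} \approx -3.85$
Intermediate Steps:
$l = 359$ ($l = -2 + 361 = 359$)
$J = -90462$ ($J = -9 - 90453 = -90462$)
$b = -164968$ ($b = \left(-90462 - 75090\right) + 584 = -165552 + 584 = -164968$)
$E = 42849$ ($E = \left(359 - 152\right)^{2} = 207^{2} = 42849$)
$\frac{b}{E} = - \frac{164968}{42849}$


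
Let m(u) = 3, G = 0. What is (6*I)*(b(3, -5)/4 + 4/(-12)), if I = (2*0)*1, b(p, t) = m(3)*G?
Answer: 0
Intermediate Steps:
b(p, t) = 0 (b(p, t) = 3*0 = 0)
I = 0 (I = 0*1 = 0)
(6*I)*(b(3, -5)/4 + 4/(-12)) = (6*0)*(0/4 + 4/(-12)) = 0*(0*(1/4) + 4*(-1/12)) = 0*(0 - 1/3) = 0*(-1/3) = 0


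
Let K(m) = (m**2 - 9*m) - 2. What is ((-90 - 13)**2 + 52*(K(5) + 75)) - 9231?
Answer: 4134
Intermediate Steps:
K(m) = -2 + m**2 - 9*m
((-90 - 13)**2 + 52*(K(5) + 75)) - 9231 = ((-90 - 13)**2 + 52*((-2 + 5**2 - 9*5) + 75)) - 9231 = ((-103)**2 + 52*((-2 + 25 - 45) + 75)) - 9231 = (10609 + 52*(-22 + 75)) - 9231 = (10609 + 52*53) - 9231 = (10609 + 2756) - 9231 = 13365 - 9231 = 4134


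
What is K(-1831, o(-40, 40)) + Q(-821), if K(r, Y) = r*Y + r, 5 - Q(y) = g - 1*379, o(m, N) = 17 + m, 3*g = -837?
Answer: 40945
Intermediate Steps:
g = -279 (g = (1/3)*(-837) = -279)
Q(y) = 663 (Q(y) = 5 - (-279 - 1*379) = 5 - (-279 - 379) = 5 - 1*(-658) = 5 + 658 = 663)
K(r, Y) = r + Y*r (K(r, Y) = Y*r + r = r + Y*r)
K(-1831, o(-40, 40)) + Q(-821) = -1831*(1 + (17 - 40)) + 663 = -1831*(1 - 23) + 663 = -1831*(-22) + 663 = 40282 + 663 = 40945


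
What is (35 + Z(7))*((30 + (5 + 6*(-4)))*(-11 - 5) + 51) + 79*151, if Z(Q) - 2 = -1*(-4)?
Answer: 6804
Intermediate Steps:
Z(Q) = 6 (Z(Q) = 2 - 1*(-4) = 2 + 4 = 6)
(35 + Z(7))*((30 + (5 + 6*(-4)))*(-11 - 5) + 51) + 79*151 = (35 + 6)*((30 + (5 + 6*(-4)))*(-11 - 5) + 51) + 79*151 = 41*((30 + (5 - 24))*(-16) + 51) + 11929 = 41*((30 - 19)*(-16) + 51) + 11929 = 41*(11*(-16) + 51) + 11929 = 41*(-176 + 51) + 11929 = 41*(-125) + 11929 = -5125 + 11929 = 6804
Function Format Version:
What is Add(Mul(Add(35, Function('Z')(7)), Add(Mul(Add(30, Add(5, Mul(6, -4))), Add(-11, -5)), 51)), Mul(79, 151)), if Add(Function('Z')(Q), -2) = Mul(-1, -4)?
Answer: 6804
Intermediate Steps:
Function('Z')(Q) = 6 (Function('Z')(Q) = Add(2, Mul(-1, -4)) = Add(2, 4) = 6)
Add(Mul(Add(35, Function('Z')(7)), Add(Mul(Add(30, Add(5, Mul(6, -4))), Add(-11, -5)), 51)), Mul(79, 151)) = Add(Mul(Add(35, 6), Add(Mul(Add(30, Add(5, Mul(6, -4))), Add(-11, -5)), 51)), Mul(79, 151)) = Add(Mul(41, Add(Mul(Add(30, Add(5, -24)), -16), 51)), 11929) = Add(Mul(41, Add(Mul(Add(30, -19), -16), 51)), 11929) = Add(Mul(41, Add(Mul(11, -16), 51)), 11929) = Add(Mul(41, Add(-176, 51)), 11929) = Add(Mul(41, -125), 11929) = Add(-5125, 11929) = 6804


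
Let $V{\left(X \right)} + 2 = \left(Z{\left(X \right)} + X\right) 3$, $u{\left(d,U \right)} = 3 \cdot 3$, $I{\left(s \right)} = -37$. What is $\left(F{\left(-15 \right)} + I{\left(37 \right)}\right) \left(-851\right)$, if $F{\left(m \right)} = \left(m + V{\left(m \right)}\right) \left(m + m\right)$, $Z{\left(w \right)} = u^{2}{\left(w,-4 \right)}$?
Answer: $4652417$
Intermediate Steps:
$u{\left(d,U \right)} = 9$
$Z{\left(w \right)} = 81$ ($Z{\left(w \right)} = 9^{2} = 81$)
$V{\left(X \right)} = 241 + 3 X$ ($V{\left(X \right)} = -2 + \left(81 + X\right) 3 = -2 + \left(243 + 3 X\right) = 241 + 3 X$)
$F{\left(m \right)} = 2 m \left(241 + 4 m\right)$ ($F{\left(m \right)} = \left(m + \left(241 + 3 m\right)\right) \left(m + m\right) = \left(241 + 4 m\right) 2 m = 2 m \left(241 + 4 m\right)$)
$\left(F{\left(-15 \right)} + I{\left(37 \right)}\right) \left(-851\right) = \left(2 \left(-15\right) \left(241 + 4 \left(-15\right)\right) - 37\right) \left(-851\right) = \left(2 \left(-15\right) \left(241 - 60\right) - 37\right) \left(-851\right) = \left(2 \left(-15\right) 181 - 37\right) \left(-851\right) = \left(-5430 - 37\right) \left(-851\right) = \left(-5467\right) \left(-851\right) = 4652417$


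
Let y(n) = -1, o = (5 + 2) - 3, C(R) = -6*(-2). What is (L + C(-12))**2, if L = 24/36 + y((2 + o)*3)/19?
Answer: 516961/3249 ≈ 159.11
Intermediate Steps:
C(R) = 12
o = 4 (o = 7 - 3 = 4)
L = 35/57 (L = 24/36 - 1/19 = 24*(1/36) - 1*1/19 = 2/3 - 1/19 = 35/57 ≈ 0.61403)
(L + C(-12))**2 = (35/57 + 12)**2 = (719/57)**2 = 516961/3249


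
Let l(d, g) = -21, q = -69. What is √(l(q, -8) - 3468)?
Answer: I*√3489 ≈ 59.068*I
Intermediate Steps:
√(l(q, -8) - 3468) = √(-21 - 3468) = √(-3489) = I*√3489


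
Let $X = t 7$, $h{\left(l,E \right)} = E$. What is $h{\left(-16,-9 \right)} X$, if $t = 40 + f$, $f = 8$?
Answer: $-3024$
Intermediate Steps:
$t = 48$ ($t = 40 + 8 = 48$)
$X = 336$ ($X = 48 \cdot 7 = 336$)
$h{\left(-16,-9 \right)} X = \left(-9\right) 336 = -3024$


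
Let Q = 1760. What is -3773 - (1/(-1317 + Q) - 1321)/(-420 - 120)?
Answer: -451581131/119610 ≈ -3775.4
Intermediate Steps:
-3773 - (1/(-1317 + Q) - 1321)/(-420 - 120) = -3773 - (1/(-1317 + 1760) - 1321)/(-420 - 120) = -3773 - (1/443 - 1321)/(-540) = -3773 - (1/443 - 1321)*(-1)/540 = -3773 - (-585202)*(-1)/(443*540) = -3773 - 1*292601/119610 = -3773 - 292601/119610 = -451581131/119610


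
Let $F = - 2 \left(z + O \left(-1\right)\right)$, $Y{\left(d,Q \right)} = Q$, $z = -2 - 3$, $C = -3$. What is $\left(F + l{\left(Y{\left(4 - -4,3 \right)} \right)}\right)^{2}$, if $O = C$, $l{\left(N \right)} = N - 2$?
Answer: $25$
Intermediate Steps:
$z = -5$
$l{\left(N \right)} = -2 + N$ ($l{\left(N \right)} = N - 2 = -2 + N$)
$O = -3$
$F = 4$ ($F = - 2 \left(-5 - -3\right) = - 2 \left(-5 + 3\right) = \left(-2\right) \left(-2\right) = 4$)
$\left(F + l{\left(Y{\left(4 - -4,3 \right)} \right)}\right)^{2} = \left(4 + \left(-2 + 3\right)\right)^{2} = \left(4 + 1\right)^{2} = 5^{2} = 25$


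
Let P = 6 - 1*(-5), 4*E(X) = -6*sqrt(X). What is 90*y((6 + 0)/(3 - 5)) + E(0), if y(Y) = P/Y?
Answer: -330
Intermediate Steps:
E(X) = -3*sqrt(X)/2 (E(X) = (-6*sqrt(X))/4 = -3*sqrt(X)/2)
P = 11 (P = 6 + 5 = 11)
y(Y) = 11/Y
90*y((6 + 0)/(3 - 5)) + E(0) = 90*(11/(((6 + 0)/(3 - 5)))) - 3*sqrt(0)/2 = 90*(11/((6/(-2)))) - 3/2*0 = 90*(11/((6*(-1/2)))) + 0 = 90*(11/(-3)) + 0 = 90*(11*(-1/3)) + 0 = 90*(-11/3) + 0 = -330 + 0 = -330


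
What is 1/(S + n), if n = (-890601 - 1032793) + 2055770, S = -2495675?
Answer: -1/2363299 ≈ -4.2314e-7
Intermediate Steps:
n = 132376 (n = -1923394 + 2055770 = 132376)
1/(S + n) = 1/(-2495675 + 132376) = 1/(-2363299) = -1/2363299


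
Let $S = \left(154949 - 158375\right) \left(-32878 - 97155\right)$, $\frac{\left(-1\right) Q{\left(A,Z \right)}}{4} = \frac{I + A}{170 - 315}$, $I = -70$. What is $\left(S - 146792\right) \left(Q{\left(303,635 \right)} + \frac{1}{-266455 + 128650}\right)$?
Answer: $\frac{11439530708452918}{3996345} \approx 2.8625 \cdot 10^{9}$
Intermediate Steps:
$Q{\left(A,Z \right)} = - \frac{56}{29} + \frac{4 A}{145}$ ($Q{\left(A,Z \right)} = - 4 \frac{-70 + A}{170 - 315} = - 4 \frac{-70 + A}{-145} = - 4 \left(-70 + A\right) \left(- \frac{1}{145}\right) = - 4 \left(\frac{14}{29} - \frac{A}{145}\right) = - \frac{56}{29} + \frac{4 A}{145}$)
$S = 445493058$ ($S = \left(-3426\right) \left(-130033\right) = 445493058$)
$\left(S - 146792\right) \left(Q{\left(303,635 \right)} + \frac{1}{-266455 + 128650}\right) = \left(445493058 - 146792\right) \left(\left(- \frac{56}{29} + \frac{4}{145} \cdot 303\right) + \frac{1}{-266455 + 128650}\right) = 445346266 \left(\left(- \frac{56}{29} + \frac{1212}{145}\right) + \frac{1}{-137805}\right) = 445346266 \left(\frac{932}{145} - \frac{1}{137805}\right) = 445346266 \cdot \frac{25686823}{3996345} = \frac{11439530708452918}{3996345}$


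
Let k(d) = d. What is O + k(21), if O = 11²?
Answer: 142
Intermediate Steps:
O = 121
O + k(21) = 121 + 21 = 142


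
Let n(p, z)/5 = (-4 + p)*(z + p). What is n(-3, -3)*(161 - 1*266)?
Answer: -22050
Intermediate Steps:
n(p, z) = 5*(-4 + p)*(p + z) (n(p, z) = 5*((-4 + p)*(z + p)) = 5*((-4 + p)*(p + z)) = 5*(-4 + p)*(p + z))
n(-3, -3)*(161 - 1*266) = (-20*(-3) - 20*(-3) + 5*(-3)**2 + 5*(-3)*(-3))*(161 - 1*266) = (60 + 60 + 5*9 + 45)*(161 - 266) = (60 + 60 + 45 + 45)*(-105) = 210*(-105) = -22050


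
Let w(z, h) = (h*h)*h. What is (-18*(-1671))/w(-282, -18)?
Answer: -557/108 ≈ -5.1574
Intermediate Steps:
w(z, h) = h³ (w(z, h) = h²*h = h³)
(-18*(-1671))/w(-282, -18) = (-18*(-1671))/((-18)³) = 30078/(-5832) = 30078*(-1/5832) = -557/108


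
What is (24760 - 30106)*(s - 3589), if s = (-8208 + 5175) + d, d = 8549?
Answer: -10301742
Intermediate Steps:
s = 5516 (s = (-8208 + 5175) + 8549 = -3033 + 8549 = 5516)
(24760 - 30106)*(s - 3589) = (24760 - 30106)*(5516 - 3589) = -5346*1927 = -10301742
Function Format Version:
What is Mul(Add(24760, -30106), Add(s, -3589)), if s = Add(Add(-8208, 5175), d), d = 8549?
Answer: -10301742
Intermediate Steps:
s = 5516 (s = Add(Add(-8208, 5175), 8549) = Add(-3033, 8549) = 5516)
Mul(Add(24760, -30106), Add(s, -3589)) = Mul(Add(24760, -30106), Add(5516, -3589)) = Mul(-5346, 1927) = -10301742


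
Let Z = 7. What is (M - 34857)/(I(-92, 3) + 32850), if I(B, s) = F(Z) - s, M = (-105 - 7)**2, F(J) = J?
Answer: -22313/32854 ≈ -0.67916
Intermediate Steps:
M = 12544 (M = (-112)**2 = 12544)
I(B, s) = 7 - s
(M - 34857)/(I(-92, 3) + 32850) = (12544 - 34857)/((7 - 1*3) + 32850) = -22313/((7 - 3) + 32850) = -22313/(4 + 32850) = -22313/32854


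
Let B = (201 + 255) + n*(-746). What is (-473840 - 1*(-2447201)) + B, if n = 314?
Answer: 1739573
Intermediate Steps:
B = -233788 (B = (201 + 255) + 314*(-746) = 456 - 234244 = -233788)
(-473840 - 1*(-2447201)) + B = (-473840 - 1*(-2447201)) - 233788 = (-473840 + 2447201) - 233788 = 1973361 - 233788 = 1739573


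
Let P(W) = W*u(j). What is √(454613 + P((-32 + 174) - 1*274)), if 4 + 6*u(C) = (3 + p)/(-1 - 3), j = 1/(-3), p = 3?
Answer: 9*√5614 ≈ 674.34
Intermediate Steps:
j = -⅓ ≈ -0.33333
u(C) = -11/12 (u(C) = -⅔ + ((3 + 3)/(-1 - 3))/6 = -⅔ + (6/(-4))/6 = -⅔ + (6*(-¼))/6 = -⅔ + (⅙)*(-3/2) = -⅔ - ¼ = -11/12)
P(W) = -11*W/12 (P(W) = W*(-11/12) = -11*W/12)
√(454613 + P((-32 + 174) - 1*274)) = √(454613 - 11*((-32 + 174) - 1*274)/12) = √(454613 - 11*(142 - 274)/12) = √(454613 - 11/12*(-132)) = √(454613 + 121) = √454734 = 9*√5614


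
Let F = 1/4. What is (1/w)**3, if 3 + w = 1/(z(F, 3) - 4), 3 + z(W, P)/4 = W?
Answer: -3375/97336 ≈ -0.034674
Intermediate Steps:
F = 1/4 ≈ 0.25000
z(W, P) = -12 + 4*W
w = -46/15 (w = -3 + 1/((-12 + 4*(1/4)) - 4) = -3 + 1/((-12 + 1) - 4) = -3 + 1/(-11 - 4) = -3 + 1/(-15) = -3 - 1/15 = -46/15 ≈ -3.0667)
(1/w)**3 = (1/(-46/15))**3 = (-15/46)**3 = -3375/97336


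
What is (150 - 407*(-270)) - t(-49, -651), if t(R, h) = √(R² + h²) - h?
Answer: 109389 - 7*√8698 ≈ 1.0874e+5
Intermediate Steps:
(150 - 407*(-270)) - t(-49, -651) = (150 - 407*(-270)) - (√((-49)² + (-651)²) - 1*(-651)) = (150 + 109890) - (√(2401 + 423801) + 651) = 110040 - (√426202 + 651) = 110040 - (7*√8698 + 651) = 110040 - (651 + 7*√8698) = 110040 + (-651 - 7*√8698) = 109389 - 7*√8698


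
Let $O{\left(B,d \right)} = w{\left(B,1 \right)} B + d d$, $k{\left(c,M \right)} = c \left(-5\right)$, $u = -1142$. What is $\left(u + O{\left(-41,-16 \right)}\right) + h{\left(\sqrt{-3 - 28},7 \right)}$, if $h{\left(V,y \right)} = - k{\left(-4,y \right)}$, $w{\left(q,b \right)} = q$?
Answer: $775$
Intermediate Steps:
$k{\left(c,M \right)} = - 5 c$
$h{\left(V,y \right)} = -20$ ($h{\left(V,y \right)} = - \left(-5\right) \left(-4\right) = \left(-1\right) 20 = -20$)
$O{\left(B,d \right)} = B^{2} + d^{2}$ ($O{\left(B,d \right)} = B B + d d = B^{2} + d^{2}$)
$\left(u + O{\left(-41,-16 \right)}\right) + h{\left(\sqrt{-3 - 28},7 \right)} = \left(-1142 + \left(\left(-41\right)^{2} + \left(-16\right)^{2}\right)\right) - 20 = \left(-1142 + \left(1681 + 256\right)\right) - 20 = \left(-1142 + 1937\right) - 20 = 795 - 20 = 775$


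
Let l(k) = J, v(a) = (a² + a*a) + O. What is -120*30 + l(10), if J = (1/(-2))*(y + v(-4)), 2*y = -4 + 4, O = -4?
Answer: -3614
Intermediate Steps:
y = 0 (y = (-4 + 4)/2 = (½)*0 = 0)
v(a) = -4 + 2*a² (v(a) = (a² + a*a) - 4 = (a² + a²) - 4 = 2*a² - 4 = -4 + 2*a²)
J = -14 (J = (1/(-2))*(0 + (-4 + 2*(-4)²)) = (1*(-½))*(0 + (-4 + 2*16)) = -(0 + (-4 + 32))/2 = -(0 + 28)/2 = -½*28 = -14)
l(k) = -14
-120*30 + l(10) = -120*30 - 14 = -3600 - 14 = -3614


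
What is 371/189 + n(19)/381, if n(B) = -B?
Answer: 6560/3429 ≈ 1.9131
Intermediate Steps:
371/189 + n(19)/381 = 371/189 - 1*19/381 = 371*(1/189) - 19*1/381 = 53/27 - 19/381 = 6560/3429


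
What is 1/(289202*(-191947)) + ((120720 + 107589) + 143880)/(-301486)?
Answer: -5165188351727263/4183981728063221 ≈ -1.2345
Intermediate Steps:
1/(289202*(-191947)) + ((120720 + 107589) + 143880)/(-301486) = (1/289202)*(-1/191947) + (228309 + 143880)*(-1/301486) = -1/55511456294 + 372189*(-1/301486) = -1/55511456294 - 372189/301486 = -5165188351727263/4183981728063221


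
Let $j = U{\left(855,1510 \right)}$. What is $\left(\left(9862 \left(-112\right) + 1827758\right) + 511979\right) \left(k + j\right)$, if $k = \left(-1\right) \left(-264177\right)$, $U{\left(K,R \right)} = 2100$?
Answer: $328903486461$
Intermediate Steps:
$j = 2100$
$k = 264177$
$\left(\left(9862 \left(-112\right) + 1827758\right) + 511979\right) \left(k + j\right) = \left(\left(9862 \left(-112\right) + 1827758\right) + 511979\right) \left(264177 + 2100\right) = \left(\left(-1104544 + 1827758\right) + 511979\right) 266277 = \left(723214 + 511979\right) 266277 = 1235193 \cdot 266277 = 328903486461$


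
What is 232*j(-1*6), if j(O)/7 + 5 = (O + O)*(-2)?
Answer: 30856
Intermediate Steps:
j(O) = -35 - 28*O (j(O) = -35 + 7*((O + O)*(-2)) = -35 + 7*((2*O)*(-2)) = -35 + 7*(-4*O) = -35 - 28*O)
232*j(-1*6) = 232*(-35 - (-28)*6) = 232*(-35 - 28*(-6)) = 232*(-35 + 168) = 232*133 = 30856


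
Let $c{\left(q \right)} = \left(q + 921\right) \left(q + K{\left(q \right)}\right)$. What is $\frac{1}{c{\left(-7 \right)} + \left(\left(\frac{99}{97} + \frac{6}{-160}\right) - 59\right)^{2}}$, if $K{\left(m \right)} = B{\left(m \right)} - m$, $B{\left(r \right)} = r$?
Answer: $- \frac{60217600}{182582260279} \approx -0.00032981$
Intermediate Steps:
$K{\left(m \right)} = 0$ ($K{\left(m \right)} = m - m = 0$)
$c{\left(q \right)} = q \left(921 + q\right)$ ($c{\left(q \right)} = \left(q + 921\right) \left(q + 0\right) = \left(921 + q\right) q = q \left(921 + q\right)$)
$\frac{1}{c{\left(-7 \right)} + \left(\left(\frac{99}{97} + \frac{6}{-160}\right) - 59\right)^{2}} = \frac{1}{- 7 \left(921 - 7\right) + \left(\left(\frac{99}{97} + \frac{6}{-160}\right) - 59\right)^{2}} = \frac{1}{\left(-7\right) 914 + \left(\left(99 \cdot \frac{1}{97} + 6 \left(- \frac{1}{160}\right)\right) - 59\right)^{2}} = \frac{1}{-6398 + \left(\left(\frac{99}{97} - \frac{3}{80}\right) - 59\right)^{2}} = \frac{1}{-6398 + \left(\frac{7629}{7760} - 59\right)^{2}} = \frac{1}{-6398 + \left(- \frac{450211}{7760}\right)^{2}} = \frac{1}{-6398 + \frac{202689944521}{60217600}} = \frac{1}{- \frac{182582260279}{60217600}} = - \frac{60217600}{182582260279}$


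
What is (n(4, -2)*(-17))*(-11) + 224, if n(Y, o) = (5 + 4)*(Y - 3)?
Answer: 1907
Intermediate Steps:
n(Y, o) = -27 + 9*Y (n(Y, o) = 9*(-3 + Y) = -27 + 9*Y)
(n(4, -2)*(-17))*(-11) + 224 = ((-27 + 9*4)*(-17))*(-11) + 224 = ((-27 + 36)*(-17))*(-11) + 224 = (9*(-17))*(-11) + 224 = -153*(-11) + 224 = 1683 + 224 = 1907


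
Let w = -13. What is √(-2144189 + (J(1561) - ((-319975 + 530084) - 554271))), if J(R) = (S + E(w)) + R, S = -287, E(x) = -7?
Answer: 2*I*√449690 ≈ 1341.2*I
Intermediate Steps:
J(R) = -294 + R (J(R) = (-287 - 7) + R = -294 + R)
√(-2144189 + (J(1561) - ((-319975 + 530084) - 554271))) = √(-2144189 + ((-294 + 1561) - ((-319975 + 530084) - 554271))) = √(-2144189 + (1267 - (210109 - 554271))) = √(-2144189 + (1267 - 1*(-344162))) = √(-2144189 + (1267 + 344162)) = √(-2144189 + 345429) = √(-1798760) = 2*I*√449690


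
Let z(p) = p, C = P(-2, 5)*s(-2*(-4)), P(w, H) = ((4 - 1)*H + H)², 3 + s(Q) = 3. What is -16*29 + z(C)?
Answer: -464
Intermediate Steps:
s(Q) = 0 (s(Q) = -3 + 3 = 0)
P(w, H) = 16*H² (P(w, H) = (3*H + H)² = (4*H)² = 16*H²)
C = 0 (C = (16*5²)*0 = (16*25)*0 = 400*0 = 0)
-16*29 + z(C) = -16*29 + 0 = -464 + 0 = -464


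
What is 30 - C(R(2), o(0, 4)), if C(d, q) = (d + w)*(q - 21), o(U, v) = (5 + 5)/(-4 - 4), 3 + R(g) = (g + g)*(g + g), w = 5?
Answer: 861/2 ≈ 430.50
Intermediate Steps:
R(g) = -3 + 4*g² (R(g) = -3 + (g + g)*(g + g) = -3 + (2*g)*(2*g) = -3 + 4*g²)
o(U, v) = -5/4 (o(U, v) = 10/(-8) = 10*(-⅛) = -5/4)
C(d, q) = (-21 + q)*(5 + d) (C(d, q) = (d + 5)*(q - 21) = (5 + d)*(-21 + q) = (-21 + q)*(5 + d))
30 - C(R(2), o(0, 4)) = 30 - (-105 - 21*(-3 + 4*2²) + 5*(-5/4) + (-3 + 4*2²)*(-5/4)) = 30 - (-105 - 21*(-3 + 4*4) - 25/4 + (-3 + 4*4)*(-5/4)) = 30 - (-105 - 21*(-3 + 16) - 25/4 + (-3 + 16)*(-5/4)) = 30 - (-105 - 21*13 - 25/4 + 13*(-5/4)) = 30 - (-105 - 273 - 25/4 - 65/4) = 30 - 1*(-801/2) = 30 + 801/2 = 861/2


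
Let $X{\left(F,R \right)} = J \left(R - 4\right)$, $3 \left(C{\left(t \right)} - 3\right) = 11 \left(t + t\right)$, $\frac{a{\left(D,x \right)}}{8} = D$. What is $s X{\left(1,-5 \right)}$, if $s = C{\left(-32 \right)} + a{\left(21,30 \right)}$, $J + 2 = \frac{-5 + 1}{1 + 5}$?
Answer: $-1528$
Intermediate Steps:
$a{\left(D,x \right)} = 8 D$
$J = - \frac{8}{3}$ ($J = -2 + \frac{-5 + 1}{1 + 5} = -2 - \frac{4}{6} = -2 - \frac{2}{3} = - \frac{8}{3} \approx -2.6667$)
$C{\left(t \right)} = 3 + \frac{22 t}{3}$ ($C{\left(t \right)} = 3 + \frac{11 \left(t + t\right)}{3} = 3 + \frac{11 \cdot 2 t}{3} = 3 + \frac{22 t}{3}$)
$X{\left(F,R \right)} = \frac{32}{3} - \frac{8 R}{3}$ ($X{\left(F,R \right)} = - \frac{8 \left(R - 4\right)}{3} = - \frac{8 \left(-4 + R\right)}{3} = \frac{32}{3} - \frac{8 R}{3}$)
$s = - \frac{191}{3}$ ($s = \left(3 + \frac{22}{3} \left(-32\right)\right) + 8 \cdot 21 = \left(3 - \frac{704}{3}\right) + 168 = - \frac{695}{3} + 168 = - \frac{191}{3} \approx -63.667$)
$s X{\left(1,-5 \right)} = - \frac{191 \left(\frac{32}{3} - - \frac{40}{3}\right)}{3} = - \frac{191 \left(\frac{32}{3} + \frac{40}{3}\right)}{3} = \left(- \frac{191}{3}\right) 24 = -1528$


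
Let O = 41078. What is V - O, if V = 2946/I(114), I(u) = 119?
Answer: -4885336/119 ≈ -41053.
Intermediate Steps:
V = 2946/119 ≈ 24.756
V - O = 2946/119 - 1*41078 = 2946/119 - 41078 = -4885336/119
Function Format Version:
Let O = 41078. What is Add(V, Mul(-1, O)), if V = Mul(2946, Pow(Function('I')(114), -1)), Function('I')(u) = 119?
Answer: Rational(-4885336, 119) ≈ -41053.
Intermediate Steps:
V = Rational(2946, 119) (V = Mul(2946, Pow(119, -1)) = Mul(2946, Rational(1, 119)) = Rational(2946, 119) ≈ 24.756)
Add(V, Mul(-1, O)) = Add(Rational(2946, 119), Mul(-1, 41078)) = Add(Rational(2946, 119), -41078) = Rational(-4885336, 119)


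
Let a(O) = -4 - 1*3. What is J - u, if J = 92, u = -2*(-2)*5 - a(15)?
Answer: 65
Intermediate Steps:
a(O) = -7 (a(O) = -4 - 3 = -7)
u = 27 (u = -2*(-2)*5 - 1*(-7) = 4*5 + 7 = 20 + 7 = 27)
J - u = 92 - 1*27 = 92 - 27 = 65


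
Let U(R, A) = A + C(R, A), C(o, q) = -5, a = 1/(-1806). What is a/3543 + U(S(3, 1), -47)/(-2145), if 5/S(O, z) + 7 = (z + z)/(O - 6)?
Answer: 8531489/351926190 ≈ 0.024242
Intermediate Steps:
a = -1/1806 ≈ -0.00055371
S(O, z) = 5/(-7 + 2*z/(-6 + O)) (S(O, z) = 5/(-7 + (z + z)/(O - 6)) = 5/(-7 + (2*z)/(-6 + O)) = 5/(-7 + 2*z/(-6 + O)))
U(R, A) = -5 + A (U(R, A) = A - 5 = -5 + A)
a/3543 + U(S(3, 1), -47)/(-2145) = -1/1806/3543 + (-5 - 47)/(-2145) = -1/1806*1/3543 - 52*(-1/2145) = -1/6398658 + 4/165 = 8531489/351926190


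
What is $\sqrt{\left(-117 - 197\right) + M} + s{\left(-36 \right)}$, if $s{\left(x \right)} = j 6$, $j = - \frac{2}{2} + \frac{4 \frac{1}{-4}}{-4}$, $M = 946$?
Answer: $- \frac{9}{2} + 2 \sqrt{158} \approx 20.64$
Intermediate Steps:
$j = - \frac{3}{4}$ ($j = \left(-2\right) \frac{1}{2} + 4 \left(- \frac{1}{4}\right) \left(- \frac{1}{4}\right) = -1 - - \frac{1}{4} = -1 + \frac{1}{4} = - \frac{3}{4} \approx -0.75$)
$s{\left(x \right)} = - \frac{9}{2}$ ($s{\left(x \right)} = \left(- \frac{3}{4}\right) 6 = - \frac{9}{2}$)
$\sqrt{\left(-117 - 197\right) + M} + s{\left(-36 \right)} = \sqrt{\left(-117 - 197\right) + 946} - \frac{9}{2} = \sqrt{-314 + 946} - \frac{9}{2} = \sqrt{632} - \frac{9}{2} = 2 \sqrt{158} - \frac{9}{2} = - \frac{9}{2} + 2 \sqrt{158}$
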